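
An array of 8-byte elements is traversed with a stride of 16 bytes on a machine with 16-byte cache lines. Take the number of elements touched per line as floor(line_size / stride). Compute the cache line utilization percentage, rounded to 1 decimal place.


Elements per cache line = floor(16 / 16) = 1
Bytes used = 1 * 8 = 8
Utilization = 8 / 16 * 100 = 50.0%

50.0


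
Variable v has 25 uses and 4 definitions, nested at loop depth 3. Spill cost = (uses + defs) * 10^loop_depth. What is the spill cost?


uses + defs = 25 + 4 = 29
10^3 = 1000
Spill cost = 29 * 1000 = 29000

29000


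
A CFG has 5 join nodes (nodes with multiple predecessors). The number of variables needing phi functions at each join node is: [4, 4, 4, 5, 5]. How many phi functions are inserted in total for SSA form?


Total phi functions = sum of phi functions at each join node
= 4 + 4 + 4 + 5 + 5 = 22

22


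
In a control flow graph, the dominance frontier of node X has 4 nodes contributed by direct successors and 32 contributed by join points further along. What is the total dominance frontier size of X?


DF(X) = direct successor contributions + join point contributions
= 4 + 32 = 36

36


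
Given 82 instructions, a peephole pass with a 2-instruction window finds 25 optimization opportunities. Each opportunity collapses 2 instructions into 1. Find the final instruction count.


Each match removes 1 instructions.
Total removed = 25 * 1 = 25
Remaining = 82 - 25 = 57

57


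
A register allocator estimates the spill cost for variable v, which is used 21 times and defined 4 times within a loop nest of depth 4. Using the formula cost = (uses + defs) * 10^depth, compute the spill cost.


uses + defs = 21 + 4 = 25
10^4 = 10000
Spill cost = 25 * 10000 = 250000

250000


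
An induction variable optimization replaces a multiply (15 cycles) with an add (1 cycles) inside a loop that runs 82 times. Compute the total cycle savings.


Per-iteration saving = 15 - 1 = 14
Total saved = 82 * 14 = 1148

1148


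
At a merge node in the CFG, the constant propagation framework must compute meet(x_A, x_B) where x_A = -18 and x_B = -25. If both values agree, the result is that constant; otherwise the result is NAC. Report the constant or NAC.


Meet operation: if both paths give the same constant, result is that constant; if they differ, result is NAC (not-a-constant).
Path A: -18, Path B: -25 -> differ
Result: not-a-constant -> NAC

NAC


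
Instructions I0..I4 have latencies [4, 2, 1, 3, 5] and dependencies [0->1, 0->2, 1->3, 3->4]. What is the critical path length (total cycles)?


Compute longest path through dependency graph: dist(Ik) = max over predecessors of dist + latency(Ik).
dist(I0) = latency 4 = 4
dist(I1) = dist(I0) + 2 = 4 + 2 = 6
dist(I2) = dist(I0) + 1 = 4 + 1 = 5
dist(I3) = dist(I1) + 3 = 6 + 3 = 9
dist(I4) = dist(I3) + 5 = 9 + 5 = 14
Critical path = max dist = 14

14


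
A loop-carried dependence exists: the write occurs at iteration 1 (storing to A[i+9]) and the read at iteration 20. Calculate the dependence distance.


Distance = read iteration - write iteration
= 20 - 1 = 19

19


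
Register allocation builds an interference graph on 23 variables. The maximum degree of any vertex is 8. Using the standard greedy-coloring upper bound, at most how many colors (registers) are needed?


Greedy coloring never needs more than (max_degree + 1) colors: when coloring a vertex, at most max_degree neighbors are already colored.
Upper bound = 8 + 1 = 9

9


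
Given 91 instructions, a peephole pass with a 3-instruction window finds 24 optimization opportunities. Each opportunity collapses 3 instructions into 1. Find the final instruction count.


Each match removes 2 instructions.
Total removed = 24 * 2 = 48
Remaining = 91 - 48 = 43

43


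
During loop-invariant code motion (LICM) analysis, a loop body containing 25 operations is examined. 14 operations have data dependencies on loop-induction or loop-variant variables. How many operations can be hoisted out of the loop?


Invariant candidates = total - loop-dependent
= 25 - 14 = 11

11


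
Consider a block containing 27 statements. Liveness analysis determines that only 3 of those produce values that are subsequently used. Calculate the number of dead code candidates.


Dead code = total statements - live definitions
= 27 - 3 = 24

24


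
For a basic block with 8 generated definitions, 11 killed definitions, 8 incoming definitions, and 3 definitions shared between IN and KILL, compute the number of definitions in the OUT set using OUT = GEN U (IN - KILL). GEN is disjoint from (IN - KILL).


IN - KILL: 8 - 3 = 5 surviving definitions
OUT = GEN + surviving = 8 + 5 = 13

13


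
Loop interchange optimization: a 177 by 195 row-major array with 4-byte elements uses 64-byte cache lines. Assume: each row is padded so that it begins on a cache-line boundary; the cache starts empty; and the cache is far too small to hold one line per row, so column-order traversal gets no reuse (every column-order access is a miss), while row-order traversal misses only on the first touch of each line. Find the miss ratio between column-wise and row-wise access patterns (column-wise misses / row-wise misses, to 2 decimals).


Each row occupies 195 * 4 = 780 bytes and starts on a line boundary, so it spans ceil(780 / 64) = 13 cache lines.
Row-major traversal misses (one per line touched): 177 * ceil(195 * 4 / 64) = 2301
Column-major traversal misses (no reuse, every access misses): 177 * 195 = 34515
Ratio = 34515 / 2301 = 15.0

15.0


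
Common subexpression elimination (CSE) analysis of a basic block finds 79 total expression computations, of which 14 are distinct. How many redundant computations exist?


CSE count = total expressions - unique expressions
= 79 - 14 = 65

65


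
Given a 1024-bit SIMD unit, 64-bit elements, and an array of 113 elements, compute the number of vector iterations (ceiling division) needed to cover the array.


Width = 1024 / 64 = 16 elements per vector op
Iterations = ceil(113 / 16) = 8

8


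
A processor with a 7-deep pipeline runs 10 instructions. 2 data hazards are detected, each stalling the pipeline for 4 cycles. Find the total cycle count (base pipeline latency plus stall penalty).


Base cycles = 7 + 10 - 1 = 16
Total stalls = 2 * 4 = 8
Total = 16 + 8 = 24

24


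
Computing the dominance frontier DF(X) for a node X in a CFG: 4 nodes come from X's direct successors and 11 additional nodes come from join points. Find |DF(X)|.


DF(X) = direct successor contributions + join point contributions
= 4 + 11 = 15

15


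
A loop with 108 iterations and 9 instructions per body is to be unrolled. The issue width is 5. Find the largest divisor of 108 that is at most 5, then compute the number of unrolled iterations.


Largest divisor of 108 <= 5 is 4
New iterations = 108 / 4 = 27

27


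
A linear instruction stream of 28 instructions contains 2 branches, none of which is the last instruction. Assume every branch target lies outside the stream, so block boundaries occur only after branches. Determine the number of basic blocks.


With no in-sequence branch targets, the leaders are the first instruction plus the instruction after each branch.
Number of basic blocks = branches + 1
= 2 + 1 = 3

3


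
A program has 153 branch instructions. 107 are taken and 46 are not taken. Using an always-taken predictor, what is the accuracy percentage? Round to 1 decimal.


Predictor: always-taken
Correct predictions = 107
Accuracy = 107 / 153 * 100 = 69.9%

69.9


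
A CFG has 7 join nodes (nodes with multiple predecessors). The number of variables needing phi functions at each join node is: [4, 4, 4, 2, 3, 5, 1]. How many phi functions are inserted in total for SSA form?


Total phi functions = sum of phi functions at each join node
= 4 + 4 + 4 + 2 + 3 + 5 + 1 = 23

23


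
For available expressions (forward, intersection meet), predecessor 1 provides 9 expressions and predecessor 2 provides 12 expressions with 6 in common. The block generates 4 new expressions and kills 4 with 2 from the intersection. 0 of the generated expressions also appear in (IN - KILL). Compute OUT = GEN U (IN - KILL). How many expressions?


IN = intersection of predecessors = 6
IN - KILL = 6 - 2 = 4
|OUT| = |GEN| + |IN - KILL| - |GEN ∩ (IN - KILL)| = 4 + 4 - 0 = 8

8


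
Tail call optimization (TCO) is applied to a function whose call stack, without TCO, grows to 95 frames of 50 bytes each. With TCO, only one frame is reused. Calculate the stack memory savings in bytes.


Without TCO: 95 * 50 = 4750 bytes
With TCO: reuse 1 frame = 50 bytes
Savings = 4750 - 50 = 4700

4700


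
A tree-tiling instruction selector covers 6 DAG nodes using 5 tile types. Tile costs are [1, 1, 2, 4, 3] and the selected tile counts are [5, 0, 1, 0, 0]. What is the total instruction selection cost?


Total cost = sum(count_i * cost_i)
= 5*1 + 0*1 + 1*2 + 0*4 + 0*3
= 7

7


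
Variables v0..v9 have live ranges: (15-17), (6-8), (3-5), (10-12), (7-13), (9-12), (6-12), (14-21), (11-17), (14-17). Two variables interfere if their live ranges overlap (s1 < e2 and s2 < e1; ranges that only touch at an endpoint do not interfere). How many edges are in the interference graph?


Check all pairs for overlapping intervals.
Two intervals (s1,e1) and (s2,e2) overlap if s1 < e2 and s2 < e1.
v0 (15-17) vs v1..v9: overlaps v7, v8, v9 -> 3
v1 (6-8) vs v2..v9: overlaps v4, v6 -> 2
v2 (3-5) vs v3..v9: overlaps none -> 0
v3 (10-12) vs v4..v9: overlaps v4, v5, v6, v8 -> 4
v4 (7-13) vs v5..v9: overlaps v5, v6, v8 -> 3
v5 (9-12) vs v6..v9: overlaps v6, v8 -> 2
v6 (6-12) vs v7..v9: overlaps v8 -> 1
v7 (14-21) vs v8..v9: overlaps v8, v9 -> 2
v8 (11-17) vs v9: overlaps v9 -> 1
Total overlapping pairs = 3 + 2 + 0 + 4 + 3 + 2 + 1 + 2 + 1 = 18

18


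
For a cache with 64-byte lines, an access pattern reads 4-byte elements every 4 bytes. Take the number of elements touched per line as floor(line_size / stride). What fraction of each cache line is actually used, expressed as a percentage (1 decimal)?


Elements per cache line = floor(64 / 4) = 16
Bytes used = 16 * 4 = 64
Utilization = 64 / 64 * 100 = 100.0%

100.0


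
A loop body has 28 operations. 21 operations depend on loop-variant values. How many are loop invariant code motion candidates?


Invariant candidates = total - loop-dependent
= 28 - 21 = 7

7


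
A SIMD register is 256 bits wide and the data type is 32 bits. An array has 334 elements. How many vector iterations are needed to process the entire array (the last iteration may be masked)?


Width = 256 / 32 = 8 elements per vector op
Iterations = ceil(334 / 8) = 42

42


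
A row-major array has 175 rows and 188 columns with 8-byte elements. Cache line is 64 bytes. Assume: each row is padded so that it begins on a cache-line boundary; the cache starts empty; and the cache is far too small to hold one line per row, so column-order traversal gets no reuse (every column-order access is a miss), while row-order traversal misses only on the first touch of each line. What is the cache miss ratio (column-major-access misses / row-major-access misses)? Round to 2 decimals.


Each row occupies 188 * 8 = 1504 bytes and starts on a line boundary, so it spans ceil(1504 / 64) = 24 cache lines.
Row-major traversal misses (one per line touched): 175 * ceil(188 * 8 / 64) = 4200
Column-major traversal misses (no reuse, every access misses): 175 * 188 = 32900
Ratio = 32900 / 4200 = 7.83

7.83


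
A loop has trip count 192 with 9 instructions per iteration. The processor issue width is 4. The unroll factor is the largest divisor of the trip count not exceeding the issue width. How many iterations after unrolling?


Largest divisor of 192 <= 4 is 4
New iterations = 192 / 4 = 48

48


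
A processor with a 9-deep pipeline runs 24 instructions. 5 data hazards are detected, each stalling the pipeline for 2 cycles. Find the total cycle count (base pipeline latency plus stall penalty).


Base cycles = 9 + 24 - 1 = 32
Total stalls = 5 * 2 = 10
Total = 32 + 10 = 42

42


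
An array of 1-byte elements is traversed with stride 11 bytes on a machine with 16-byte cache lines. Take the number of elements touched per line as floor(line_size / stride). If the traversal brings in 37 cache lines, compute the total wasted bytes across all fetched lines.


Elements per line = floor(16 / 11) = 1
Bytes used per line = 1 * 1 = 1
Wasted per line = 16 - 1 = 15
Total wasted = 15 * 37 = 555

555


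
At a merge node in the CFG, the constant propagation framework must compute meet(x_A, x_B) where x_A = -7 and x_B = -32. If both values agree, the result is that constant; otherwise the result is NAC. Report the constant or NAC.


Meet operation: if both paths give the same constant, result is that constant; if they differ, result is NAC (not-a-constant).
Path A: -7, Path B: -32 -> differ
Result: not-a-constant -> NAC

NAC


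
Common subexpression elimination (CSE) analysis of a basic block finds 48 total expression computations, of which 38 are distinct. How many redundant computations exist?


CSE count = total expressions - unique expressions
= 48 - 38 = 10

10


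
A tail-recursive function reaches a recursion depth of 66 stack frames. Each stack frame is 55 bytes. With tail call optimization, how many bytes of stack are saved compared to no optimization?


Without TCO: 66 * 55 = 3630 bytes
With TCO: reuse 1 frame = 55 bytes
Savings = 3630 - 55 = 3575

3575


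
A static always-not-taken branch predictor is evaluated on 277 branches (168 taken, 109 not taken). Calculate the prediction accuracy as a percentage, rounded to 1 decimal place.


Predictor: always-not-taken
Correct predictions = 109
Accuracy = 109 / 277 * 100 = 39.4%

39.4


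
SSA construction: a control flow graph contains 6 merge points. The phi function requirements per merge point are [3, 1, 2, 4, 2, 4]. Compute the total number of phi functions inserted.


Total phi functions = sum of phi functions at each join node
= 3 + 1 + 2 + 4 + 2 + 4 = 16

16


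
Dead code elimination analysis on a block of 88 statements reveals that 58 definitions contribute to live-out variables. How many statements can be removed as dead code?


Dead code = total statements - live definitions
= 88 - 58 = 30

30


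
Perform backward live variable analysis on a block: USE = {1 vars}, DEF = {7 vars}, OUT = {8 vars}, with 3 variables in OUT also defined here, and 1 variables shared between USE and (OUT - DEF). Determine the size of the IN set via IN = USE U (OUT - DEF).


OUT - DEF: 8 - 3 = 5
|IN| = |USE| + |OUT - DEF| - |USE ∩ (OUT - DEF)| = 1 + 5 - 1 = 5

5


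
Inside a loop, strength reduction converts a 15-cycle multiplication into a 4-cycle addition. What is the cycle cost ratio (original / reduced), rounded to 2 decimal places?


Ratio = mult_cost / add_cost = 15 / 4 = 3.75

3.75


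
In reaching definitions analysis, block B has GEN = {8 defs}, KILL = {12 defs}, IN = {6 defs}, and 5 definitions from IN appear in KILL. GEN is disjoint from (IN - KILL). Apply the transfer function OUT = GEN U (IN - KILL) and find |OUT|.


IN - KILL: 6 - 5 = 1 surviving definitions
OUT = GEN + surviving = 8 + 1 = 9

9


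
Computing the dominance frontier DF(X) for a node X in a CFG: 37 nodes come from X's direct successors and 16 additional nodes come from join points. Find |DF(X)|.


DF(X) = direct successor contributions + join point contributions
= 37 + 16 = 53

53


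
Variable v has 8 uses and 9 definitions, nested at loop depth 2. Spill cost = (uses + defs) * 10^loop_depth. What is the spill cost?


uses + defs = 8 + 9 = 17
10^2 = 100
Spill cost = 17 * 100 = 1700

1700


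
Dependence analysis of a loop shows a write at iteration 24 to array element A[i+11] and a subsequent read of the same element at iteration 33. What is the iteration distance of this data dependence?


Distance = read iteration - write iteration
= 33 - 24 = 9

9


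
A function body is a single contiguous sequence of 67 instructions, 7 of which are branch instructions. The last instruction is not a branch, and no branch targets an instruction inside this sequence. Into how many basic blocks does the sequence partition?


With no in-sequence branch targets, the leaders are the first instruction plus the instruction after each branch.
Number of basic blocks = branches + 1
= 7 + 1 = 8

8


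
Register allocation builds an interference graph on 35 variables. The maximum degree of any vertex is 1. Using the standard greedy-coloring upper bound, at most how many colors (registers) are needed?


Greedy coloring never needs more than (max_degree + 1) colors: when coloring a vertex, at most max_degree neighbors are already colored.
Upper bound = 1 + 1 = 2

2


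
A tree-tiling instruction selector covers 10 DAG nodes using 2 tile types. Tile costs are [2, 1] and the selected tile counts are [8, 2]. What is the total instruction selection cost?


Total cost = sum(count_i * cost_i)
= 8*2 + 2*1
= 18

18


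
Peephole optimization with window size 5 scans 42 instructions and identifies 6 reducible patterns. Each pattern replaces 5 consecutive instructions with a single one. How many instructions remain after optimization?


Each match removes 4 instructions.
Total removed = 6 * 4 = 24
Remaining = 42 - 24 = 18

18


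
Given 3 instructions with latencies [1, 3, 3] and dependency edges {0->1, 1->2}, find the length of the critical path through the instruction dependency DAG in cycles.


Compute longest path through dependency graph: dist(Ik) = max over predecessors of dist + latency(Ik).
dist(I0) = latency 1 = 1
dist(I1) = dist(I0) + 3 = 1 + 3 = 4
dist(I2) = dist(I1) + 3 = 4 + 3 = 7
Critical path = max dist = 7

7


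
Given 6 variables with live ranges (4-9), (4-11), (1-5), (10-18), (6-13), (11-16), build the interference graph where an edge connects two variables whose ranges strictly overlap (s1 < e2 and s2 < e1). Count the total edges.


Check all pairs for overlapping intervals.
Two intervals (s1,e1) and (s2,e2) overlap if s1 < e2 and s2 < e1.
v0 (4-9) vs v1..v5: overlaps v1, v2, v4 -> 3
v1 (4-11) vs v2..v5: overlaps v2, v3, v4 -> 3
v2 (1-5) vs v3..v5: overlaps none -> 0
v3 (10-18) vs v4..v5: overlaps v4, v5 -> 2
v4 (6-13) vs v5: overlaps v5 -> 1
Total overlapping pairs = 3 + 3 + 0 + 2 + 1 = 9

9


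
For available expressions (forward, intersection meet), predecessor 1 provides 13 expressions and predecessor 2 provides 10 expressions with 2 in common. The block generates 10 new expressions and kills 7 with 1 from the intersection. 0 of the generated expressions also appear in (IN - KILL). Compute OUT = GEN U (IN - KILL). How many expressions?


IN = intersection of predecessors = 2
IN - KILL = 2 - 1 = 1
|OUT| = |GEN| + |IN - KILL| - |GEN ∩ (IN - KILL)| = 10 + 1 - 0 = 11

11


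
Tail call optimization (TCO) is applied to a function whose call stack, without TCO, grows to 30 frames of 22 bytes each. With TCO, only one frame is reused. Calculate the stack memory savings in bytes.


Without TCO: 30 * 22 = 660 bytes
With TCO: reuse 1 frame = 22 bytes
Savings = 660 - 22 = 638

638


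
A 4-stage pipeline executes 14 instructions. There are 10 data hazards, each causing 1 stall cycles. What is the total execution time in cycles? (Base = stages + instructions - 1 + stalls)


Base cycles = 4 + 14 - 1 = 17
Total stalls = 10 * 1 = 10
Total = 17 + 10 = 27

27


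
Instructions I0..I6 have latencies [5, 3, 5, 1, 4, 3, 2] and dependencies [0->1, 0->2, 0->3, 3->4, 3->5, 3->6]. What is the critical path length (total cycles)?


Compute longest path through dependency graph: dist(Ik) = max over predecessors of dist + latency(Ik).
dist(I0) = latency 5 = 5
dist(I1) = dist(I0) + 3 = 5 + 3 = 8
dist(I2) = dist(I0) + 5 = 5 + 5 = 10
dist(I3) = dist(I0) + 1 = 5 + 1 = 6
dist(I4) = dist(I3) + 4 = 6 + 4 = 10
dist(I5) = dist(I3) + 3 = 6 + 3 = 9
dist(I6) = dist(I3) + 2 = 6 + 2 = 8
Critical path = max dist = 10

10


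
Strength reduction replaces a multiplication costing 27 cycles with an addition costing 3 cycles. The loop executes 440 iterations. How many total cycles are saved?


Per-iteration saving = 27 - 3 = 24
Total saved = 440 * 24 = 10560

10560


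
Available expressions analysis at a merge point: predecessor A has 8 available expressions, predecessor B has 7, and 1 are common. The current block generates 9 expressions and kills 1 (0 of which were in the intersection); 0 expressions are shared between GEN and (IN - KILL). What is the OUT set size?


IN = intersection of predecessors = 1
IN - KILL = 1 - 0 = 1
|OUT| = |GEN| + |IN - KILL| - |GEN ∩ (IN - KILL)| = 9 + 1 - 0 = 10

10


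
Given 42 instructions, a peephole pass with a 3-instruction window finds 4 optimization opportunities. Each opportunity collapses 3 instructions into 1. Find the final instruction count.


Each match removes 2 instructions.
Total removed = 4 * 2 = 8
Remaining = 42 - 8 = 34

34


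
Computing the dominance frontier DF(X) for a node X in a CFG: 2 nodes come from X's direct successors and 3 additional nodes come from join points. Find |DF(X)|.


DF(X) = direct successor contributions + join point contributions
= 2 + 3 = 5

5


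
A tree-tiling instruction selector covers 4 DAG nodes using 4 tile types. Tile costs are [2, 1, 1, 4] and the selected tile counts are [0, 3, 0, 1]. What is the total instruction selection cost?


Total cost = sum(count_i * cost_i)
= 0*2 + 3*1 + 0*1 + 1*4
= 7

7


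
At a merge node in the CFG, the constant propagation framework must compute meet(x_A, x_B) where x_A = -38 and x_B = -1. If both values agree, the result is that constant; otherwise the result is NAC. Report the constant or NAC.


Meet operation: if both paths give the same constant, result is that constant; if they differ, result is NAC (not-a-constant).
Path A: -38, Path B: -1 -> differ
Result: not-a-constant -> NAC

NAC


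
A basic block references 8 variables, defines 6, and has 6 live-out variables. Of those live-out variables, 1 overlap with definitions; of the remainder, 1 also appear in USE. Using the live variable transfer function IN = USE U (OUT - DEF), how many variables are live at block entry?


OUT - DEF: 6 - 1 = 5
|IN| = |USE| + |OUT - DEF| - |USE ∩ (OUT - DEF)| = 8 + 5 - 1 = 12

12


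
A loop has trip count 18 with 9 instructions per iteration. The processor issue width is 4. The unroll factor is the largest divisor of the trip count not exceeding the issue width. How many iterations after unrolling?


Largest divisor of 18 <= 4 is 3
New iterations = 18 / 3 = 6

6


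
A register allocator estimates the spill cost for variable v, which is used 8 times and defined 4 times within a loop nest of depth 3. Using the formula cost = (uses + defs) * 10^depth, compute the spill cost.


uses + defs = 8 + 4 = 12
10^3 = 1000
Spill cost = 12 * 1000 = 12000

12000


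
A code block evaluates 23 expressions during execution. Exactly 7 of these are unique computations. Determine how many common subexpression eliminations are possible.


CSE count = total expressions - unique expressions
= 23 - 7 = 16

16


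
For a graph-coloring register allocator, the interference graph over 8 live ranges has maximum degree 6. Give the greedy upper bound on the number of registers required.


Greedy coloring never needs more than (max_degree + 1) colors: when coloring a vertex, at most max_degree neighbors are already colored.
Upper bound = 6 + 1 = 7

7


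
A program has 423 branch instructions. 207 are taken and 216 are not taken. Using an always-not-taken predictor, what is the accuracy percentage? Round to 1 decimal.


Predictor: always-not-taken
Correct predictions = 216
Accuracy = 216 / 423 * 100 = 51.1%

51.1


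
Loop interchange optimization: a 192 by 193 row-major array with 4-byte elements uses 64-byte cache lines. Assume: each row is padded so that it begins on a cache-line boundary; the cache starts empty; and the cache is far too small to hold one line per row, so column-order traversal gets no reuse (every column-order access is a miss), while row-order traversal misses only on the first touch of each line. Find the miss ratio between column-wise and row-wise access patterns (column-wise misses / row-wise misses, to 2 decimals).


Each row occupies 193 * 4 = 772 bytes and starts on a line boundary, so it spans ceil(772 / 64) = 13 cache lines.
Row-major traversal misses (one per line touched): 192 * ceil(193 * 4 / 64) = 2496
Column-major traversal misses (no reuse, every access misses): 192 * 193 = 37056
Ratio = 37056 / 2496 = 14.85

14.85


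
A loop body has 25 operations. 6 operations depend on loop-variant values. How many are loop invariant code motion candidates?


Invariant candidates = total - loop-dependent
= 25 - 6 = 19

19


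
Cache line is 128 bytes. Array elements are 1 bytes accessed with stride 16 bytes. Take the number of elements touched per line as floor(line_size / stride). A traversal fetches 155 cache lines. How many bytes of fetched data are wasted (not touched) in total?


Elements per line = floor(128 / 16) = 8
Bytes used per line = 8 * 1 = 8
Wasted per line = 128 - 8 = 120
Total wasted = 120 * 155 = 18600

18600


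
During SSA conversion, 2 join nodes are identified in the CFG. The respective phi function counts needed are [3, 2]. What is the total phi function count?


Total phi functions = sum of phi functions at each join node
= 3 + 2 = 5

5


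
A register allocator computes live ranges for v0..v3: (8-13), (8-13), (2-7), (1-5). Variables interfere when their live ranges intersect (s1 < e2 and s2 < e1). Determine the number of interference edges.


Check all pairs for overlapping intervals.
Two intervals (s1,e1) and (s2,e2) overlap if s1 < e2 and s2 < e1.
v0 (8-13) vs v1..v3: overlaps v1 -> 1
v1 (8-13) vs v2..v3: overlaps none -> 0
v2 (2-7) vs v3: overlaps v3 -> 1
Total overlapping pairs = 1 + 0 + 1 = 2

2


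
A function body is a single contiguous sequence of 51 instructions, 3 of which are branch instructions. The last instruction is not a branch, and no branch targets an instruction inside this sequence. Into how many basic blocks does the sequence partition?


With no in-sequence branch targets, the leaders are the first instruction plus the instruction after each branch.
Number of basic blocks = branches + 1
= 3 + 1 = 4

4


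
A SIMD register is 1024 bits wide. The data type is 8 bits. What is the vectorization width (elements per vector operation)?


Width = SIMD bits / data type bits
= 1024 / 8 = 128

128


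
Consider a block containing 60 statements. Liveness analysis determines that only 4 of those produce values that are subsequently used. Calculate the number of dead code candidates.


Dead code = total statements - live definitions
= 60 - 4 = 56

56


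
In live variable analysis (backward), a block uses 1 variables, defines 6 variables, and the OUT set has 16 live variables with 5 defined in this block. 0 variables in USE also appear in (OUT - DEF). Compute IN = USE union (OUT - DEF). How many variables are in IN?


OUT - DEF: 16 - 5 = 11
|IN| = |USE| + |OUT - DEF| - |USE ∩ (OUT - DEF)| = 1 + 11 - 0 = 12

12


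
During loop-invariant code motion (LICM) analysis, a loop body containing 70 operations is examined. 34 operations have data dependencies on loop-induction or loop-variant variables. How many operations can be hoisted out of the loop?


Invariant candidates = total - loop-dependent
= 70 - 34 = 36

36


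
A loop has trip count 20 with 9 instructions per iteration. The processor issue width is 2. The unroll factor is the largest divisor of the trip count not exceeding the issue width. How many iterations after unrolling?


Largest divisor of 20 <= 2 is 2
New iterations = 20 / 2 = 10

10


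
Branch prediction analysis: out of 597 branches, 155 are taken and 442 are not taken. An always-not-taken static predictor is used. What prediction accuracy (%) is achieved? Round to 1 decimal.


Predictor: always-not-taken
Correct predictions = 442
Accuracy = 442 / 597 * 100 = 74.0%

74.0


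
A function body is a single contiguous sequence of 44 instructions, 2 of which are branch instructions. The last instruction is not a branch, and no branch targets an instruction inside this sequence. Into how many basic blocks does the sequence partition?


With no in-sequence branch targets, the leaders are the first instruction plus the instruction after each branch.
Number of basic blocks = branches + 1
= 2 + 1 = 3

3


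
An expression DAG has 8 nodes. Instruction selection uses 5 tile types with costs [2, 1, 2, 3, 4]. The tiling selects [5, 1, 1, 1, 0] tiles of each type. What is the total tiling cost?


Total cost = sum(count_i * cost_i)
= 5*2 + 1*1 + 1*2 + 1*3 + 0*4
= 16

16


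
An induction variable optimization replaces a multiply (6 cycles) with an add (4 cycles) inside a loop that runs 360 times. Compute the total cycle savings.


Per-iteration saving = 6 - 4 = 2
Total saved = 360 * 2 = 720

720


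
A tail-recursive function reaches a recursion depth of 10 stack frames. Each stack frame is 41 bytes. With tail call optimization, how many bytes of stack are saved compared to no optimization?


Without TCO: 10 * 41 = 410 bytes
With TCO: reuse 1 frame = 41 bytes
Savings = 410 - 41 = 369

369


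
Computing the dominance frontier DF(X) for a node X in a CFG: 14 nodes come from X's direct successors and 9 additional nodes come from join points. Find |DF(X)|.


DF(X) = direct successor contributions + join point contributions
= 14 + 9 = 23

23


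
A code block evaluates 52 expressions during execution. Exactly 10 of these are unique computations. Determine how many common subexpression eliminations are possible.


CSE count = total expressions - unique expressions
= 52 - 10 = 42

42


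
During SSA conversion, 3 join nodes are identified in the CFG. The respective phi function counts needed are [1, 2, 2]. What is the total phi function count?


Total phi functions = sum of phi functions at each join node
= 1 + 2 + 2 = 5

5


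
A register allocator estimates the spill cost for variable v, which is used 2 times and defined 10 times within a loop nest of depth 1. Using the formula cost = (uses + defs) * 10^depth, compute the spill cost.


uses + defs = 2 + 10 = 12
10^1 = 10
Spill cost = 12 * 10 = 120

120


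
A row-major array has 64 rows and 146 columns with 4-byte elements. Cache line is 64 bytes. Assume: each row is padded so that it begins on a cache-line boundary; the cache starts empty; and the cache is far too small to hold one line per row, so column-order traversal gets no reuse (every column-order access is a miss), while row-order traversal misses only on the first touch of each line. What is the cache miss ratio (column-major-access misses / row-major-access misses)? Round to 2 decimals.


Each row occupies 146 * 4 = 584 bytes and starts on a line boundary, so it spans ceil(584 / 64) = 10 cache lines.
Row-major traversal misses (one per line touched): 64 * ceil(146 * 4 / 64) = 640
Column-major traversal misses (no reuse, every access misses): 64 * 146 = 9344
Ratio = 9344 / 640 = 14.6

14.6


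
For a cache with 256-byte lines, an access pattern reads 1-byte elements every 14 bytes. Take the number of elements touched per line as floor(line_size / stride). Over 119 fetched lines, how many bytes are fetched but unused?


Elements per line = floor(256 / 14) = 18
Bytes used per line = 18 * 1 = 18
Wasted per line = 256 - 18 = 238
Total wasted = 238 * 119 = 28322

28322


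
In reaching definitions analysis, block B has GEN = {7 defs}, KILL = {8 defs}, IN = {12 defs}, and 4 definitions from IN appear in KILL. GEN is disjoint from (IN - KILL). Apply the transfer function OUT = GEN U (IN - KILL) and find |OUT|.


IN - KILL: 12 - 4 = 8 surviving definitions
OUT = GEN + surviving = 7 + 8 = 15

15


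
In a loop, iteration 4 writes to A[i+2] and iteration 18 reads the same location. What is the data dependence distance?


Distance = read iteration - write iteration
= 18 - 4 = 14

14


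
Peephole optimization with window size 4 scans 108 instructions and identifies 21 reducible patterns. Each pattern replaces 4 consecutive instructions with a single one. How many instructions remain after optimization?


Each match removes 3 instructions.
Total removed = 21 * 3 = 63
Remaining = 108 - 63 = 45

45


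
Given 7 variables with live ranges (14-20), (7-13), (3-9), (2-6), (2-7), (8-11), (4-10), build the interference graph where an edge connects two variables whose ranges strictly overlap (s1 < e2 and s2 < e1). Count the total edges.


Check all pairs for overlapping intervals.
Two intervals (s1,e1) and (s2,e2) overlap if s1 < e2 and s2 < e1.
v0 (14-20) vs v1..v6: overlaps none -> 0
v1 (7-13) vs v2..v6: overlaps v2, v5, v6 -> 3
v2 (3-9) vs v3..v6: overlaps v3, v4, v5, v6 -> 4
v3 (2-6) vs v4..v6: overlaps v4, v6 -> 2
v4 (2-7) vs v5..v6: overlaps v6 -> 1
v5 (8-11) vs v6: overlaps v6 -> 1
Total overlapping pairs = 0 + 3 + 4 + 2 + 1 + 1 = 11

11


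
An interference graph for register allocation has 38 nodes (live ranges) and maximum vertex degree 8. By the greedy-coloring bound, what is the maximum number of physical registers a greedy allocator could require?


Greedy coloring never needs more than (max_degree + 1) colors: when coloring a vertex, at most max_degree neighbors are already colored.
Upper bound = 8 + 1 = 9

9


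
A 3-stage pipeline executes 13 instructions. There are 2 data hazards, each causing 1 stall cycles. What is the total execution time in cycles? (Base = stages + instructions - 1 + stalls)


Base cycles = 3 + 13 - 1 = 15
Total stalls = 2 * 1 = 2
Total = 15 + 2 = 17

17


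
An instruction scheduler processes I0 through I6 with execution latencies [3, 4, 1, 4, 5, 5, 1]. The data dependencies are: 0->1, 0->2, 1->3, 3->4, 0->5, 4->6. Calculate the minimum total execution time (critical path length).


Compute longest path through dependency graph: dist(Ik) = max over predecessors of dist + latency(Ik).
dist(I0) = latency 3 = 3
dist(I1) = dist(I0) + 4 = 3 + 4 = 7
dist(I2) = dist(I0) + 1 = 3 + 1 = 4
dist(I3) = dist(I1) + 4 = 7 + 4 = 11
dist(I4) = dist(I3) + 5 = 11 + 5 = 16
dist(I5) = dist(I0) + 5 = 3 + 5 = 8
dist(I6) = dist(I4) + 1 = 16 + 1 = 17
Critical path = max dist = 17

17


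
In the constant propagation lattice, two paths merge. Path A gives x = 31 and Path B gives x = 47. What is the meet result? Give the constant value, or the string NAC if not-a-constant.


Meet operation: if both paths give the same constant, result is that constant; if they differ, result is NAC (not-a-constant).
Path A: 31, Path B: 47 -> differ
Result: not-a-constant -> NAC

NAC


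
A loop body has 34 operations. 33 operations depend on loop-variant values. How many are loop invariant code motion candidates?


Invariant candidates = total - loop-dependent
= 34 - 33 = 1

1


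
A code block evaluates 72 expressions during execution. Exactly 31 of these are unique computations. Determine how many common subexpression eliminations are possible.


CSE count = total expressions - unique expressions
= 72 - 31 = 41

41


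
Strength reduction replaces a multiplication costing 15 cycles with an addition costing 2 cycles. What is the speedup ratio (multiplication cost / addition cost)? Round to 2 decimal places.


Ratio = mult_cost / add_cost = 15 / 2 = 7.5

7.5


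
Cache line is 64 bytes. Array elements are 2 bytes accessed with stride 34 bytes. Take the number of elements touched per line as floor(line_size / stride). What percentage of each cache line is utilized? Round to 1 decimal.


Elements per cache line = floor(64 / 34) = 1
Bytes used = 1 * 2 = 2
Utilization = 2 / 64 * 100 = 3.1%

3.1


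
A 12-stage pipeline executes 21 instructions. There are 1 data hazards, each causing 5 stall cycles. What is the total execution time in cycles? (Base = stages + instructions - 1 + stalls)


Base cycles = 12 + 21 - 1 = 32
Total stalls = 1 * 5 = 5
Total = 32 + 5 = 37

37


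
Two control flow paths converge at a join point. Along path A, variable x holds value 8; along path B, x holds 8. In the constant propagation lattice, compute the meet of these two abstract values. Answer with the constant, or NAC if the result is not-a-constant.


Meet operation: if both paths give the same constant, result is that constant; if they differ, result is NAC (not-a-constant).
Path A: 8, Path B: 8 -> equal
Result: constant -> 8

8


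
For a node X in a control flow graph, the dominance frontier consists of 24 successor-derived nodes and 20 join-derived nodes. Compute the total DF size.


DF(X) = direct successor contributions + join point contributions
= 24 + 20 = 44

44


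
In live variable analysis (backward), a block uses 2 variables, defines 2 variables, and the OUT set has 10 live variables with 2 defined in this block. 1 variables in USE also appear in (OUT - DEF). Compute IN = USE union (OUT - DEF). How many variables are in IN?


OUT - DEF: 10 - 2 = 8
|IN| = |USE| + |OUT - DEF| - |USE ∩ (OUT - DEF)| = 2 + 8 - 1 = 9

9


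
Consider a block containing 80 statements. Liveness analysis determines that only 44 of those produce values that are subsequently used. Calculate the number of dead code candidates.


Dead code = total statements - live definitions
= 80 - 44 = 36

36


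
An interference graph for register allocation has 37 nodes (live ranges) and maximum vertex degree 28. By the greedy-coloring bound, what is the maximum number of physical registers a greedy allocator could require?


Greedy coloring never needs more than (max_degree + 1) colors: when coloring a vertex, at most max_degree neighbors are already colored.
Upper bound = 28 + 1 = 29

29


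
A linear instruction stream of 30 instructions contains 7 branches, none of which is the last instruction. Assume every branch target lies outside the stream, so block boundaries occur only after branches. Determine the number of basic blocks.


With no in-sequence branch targets, the leaders are the first instruction plus the instruction after each branch.
Number of basic blocks = branches + 1
= 7 + 1 = 8

8


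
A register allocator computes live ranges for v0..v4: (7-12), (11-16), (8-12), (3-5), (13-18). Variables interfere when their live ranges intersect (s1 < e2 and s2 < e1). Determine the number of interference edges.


Check all pairs for overlapping intervals.
Two intervals (s1,e1) and (s2,e2) overlap if s1 < e2 and s2 < e1.
v0 (7-12) vs v1..v4: overlaps v1, v2 -> 2
v1 (11-16) vs v2..v4: overlaps v2, v4 -> 2
v2 (8-12) vs v3..v4: overlaps none -> 0
v3 (3-5) vs v4: overlaps none -> 0
Total overlapping pairs = 2 + 2 + 0 + 0 = 4

4


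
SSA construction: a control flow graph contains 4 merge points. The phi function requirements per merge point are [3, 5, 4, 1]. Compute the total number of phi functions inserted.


Total phi functions = sum of phi functions at each join node
= 3 + 5 + 4 + 1 = 13

13


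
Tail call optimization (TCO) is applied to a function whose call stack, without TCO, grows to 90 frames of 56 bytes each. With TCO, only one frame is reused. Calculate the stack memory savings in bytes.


Without TCO: 90 * 56 = 5040 bytes
With TCO: reuse 1 frame = 56 bytes
Savings = 5040 - 56 = 4984

4984


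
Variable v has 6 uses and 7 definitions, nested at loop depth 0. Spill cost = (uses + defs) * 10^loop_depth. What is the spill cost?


uses + defs = 6 + 7 = 13
10^0 = 1
Spill cost = 13 * 1 = 13

13


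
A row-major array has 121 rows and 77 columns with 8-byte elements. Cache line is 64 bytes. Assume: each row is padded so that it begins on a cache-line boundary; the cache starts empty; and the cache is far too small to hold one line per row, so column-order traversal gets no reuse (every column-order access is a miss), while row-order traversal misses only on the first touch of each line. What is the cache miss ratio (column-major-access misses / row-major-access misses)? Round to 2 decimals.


Each row occupies 77 * 8 = 616 bytes and starts on a line boundary, so it spans ceil(616 / 64) = 10 cache lines.
Row-major traversal misses (one per line touched): 121 * ceil(77 * 8 / 64) = 1210
Column-major traversal misses (no reuse, every access misses): 121 * 77 = 9317
Ratio = 9317 / 1210 = 7.7

7.7
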